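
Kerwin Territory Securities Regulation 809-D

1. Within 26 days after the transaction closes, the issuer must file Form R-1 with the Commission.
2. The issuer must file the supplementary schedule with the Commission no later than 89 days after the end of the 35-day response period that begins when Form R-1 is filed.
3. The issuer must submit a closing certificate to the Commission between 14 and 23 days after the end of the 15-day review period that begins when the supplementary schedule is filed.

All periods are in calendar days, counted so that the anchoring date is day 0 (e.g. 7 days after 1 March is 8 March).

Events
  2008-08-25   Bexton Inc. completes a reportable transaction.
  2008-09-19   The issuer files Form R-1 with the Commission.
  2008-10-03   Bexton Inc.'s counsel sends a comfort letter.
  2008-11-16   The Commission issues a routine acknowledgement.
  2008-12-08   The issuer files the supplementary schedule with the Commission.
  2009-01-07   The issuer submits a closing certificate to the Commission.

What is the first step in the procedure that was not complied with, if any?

Step 1: 26 days after 2008-08-25 (when the transaction closes) is 2008-09-20; completed 2008-09-19, before the deadline.
Step 2: 89 days after 2008-10-24 (end of the 35-day response period, which began when Form R-1 is filed on 2008-09-19) is 2009-01-21; done 2008-12-08 — timely.
Step 3: the window is 14–23 days after 2008-12-23 (end of the 15-day review period, which began when the supplementary schedule is filed on 2008-12-08), so 2009-01-06 through 2009-01-15; done 2009-01-07, which is between those dates.

None — every step was satisfied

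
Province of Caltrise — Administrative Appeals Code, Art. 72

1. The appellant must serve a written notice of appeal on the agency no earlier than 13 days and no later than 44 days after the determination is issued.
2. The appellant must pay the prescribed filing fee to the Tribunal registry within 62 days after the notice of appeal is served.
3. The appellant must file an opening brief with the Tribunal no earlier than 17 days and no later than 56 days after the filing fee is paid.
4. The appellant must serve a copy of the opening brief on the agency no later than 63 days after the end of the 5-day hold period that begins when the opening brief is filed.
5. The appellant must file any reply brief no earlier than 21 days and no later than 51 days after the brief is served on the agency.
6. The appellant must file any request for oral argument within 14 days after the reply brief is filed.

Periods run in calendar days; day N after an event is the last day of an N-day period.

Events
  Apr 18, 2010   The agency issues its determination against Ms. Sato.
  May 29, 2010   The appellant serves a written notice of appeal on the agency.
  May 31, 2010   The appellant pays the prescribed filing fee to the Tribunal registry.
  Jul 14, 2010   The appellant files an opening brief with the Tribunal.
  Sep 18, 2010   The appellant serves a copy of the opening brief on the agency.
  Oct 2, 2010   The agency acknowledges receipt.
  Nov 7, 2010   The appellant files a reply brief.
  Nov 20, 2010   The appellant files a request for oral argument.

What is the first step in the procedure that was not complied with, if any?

Step 1 — 13 and 44 days from Apr 18, 2010 (when the determination is issued) are May 1, 2010 and Jun 1, 2010 respectively; done May 29, 2010 — within the window.
Step 2 — counting 62 days from May 29, 2010 (when the notice of appeal is served) gives a deadline of Jul 30, 2010; completed May 31, 2010, before the deadline.
Step 3 — 17 and 56 days from May 31, 2010 (when the filing fee is paid) are Jun 17, 2010 and Jul 26, 2010 respectively; done Jul 14, 2010 — within the window.
Step 4 — counting 63 days from Jul 19, 2010 (end of the 5-day hold period, which began when the opening brief is filed on Jul 14, 2010) gives a deadline of Sep 20, 2010; done Sep 18, 2010 — timely.
Step 5 — 21 and 51 days from Sep 18, 2010 (when the brief is served on the agency) are Oct 9, 2010 and Nov 8, 2010 respectively; done Nov 7, 2010 — within the window.
Step 6 — counting 14 days from Nov 7, 2010 (when the reply brief is filed) gives a deadline of Nov 21, 2010; completed Nov 20, 2010, before the deadline.

None — every step was satisfied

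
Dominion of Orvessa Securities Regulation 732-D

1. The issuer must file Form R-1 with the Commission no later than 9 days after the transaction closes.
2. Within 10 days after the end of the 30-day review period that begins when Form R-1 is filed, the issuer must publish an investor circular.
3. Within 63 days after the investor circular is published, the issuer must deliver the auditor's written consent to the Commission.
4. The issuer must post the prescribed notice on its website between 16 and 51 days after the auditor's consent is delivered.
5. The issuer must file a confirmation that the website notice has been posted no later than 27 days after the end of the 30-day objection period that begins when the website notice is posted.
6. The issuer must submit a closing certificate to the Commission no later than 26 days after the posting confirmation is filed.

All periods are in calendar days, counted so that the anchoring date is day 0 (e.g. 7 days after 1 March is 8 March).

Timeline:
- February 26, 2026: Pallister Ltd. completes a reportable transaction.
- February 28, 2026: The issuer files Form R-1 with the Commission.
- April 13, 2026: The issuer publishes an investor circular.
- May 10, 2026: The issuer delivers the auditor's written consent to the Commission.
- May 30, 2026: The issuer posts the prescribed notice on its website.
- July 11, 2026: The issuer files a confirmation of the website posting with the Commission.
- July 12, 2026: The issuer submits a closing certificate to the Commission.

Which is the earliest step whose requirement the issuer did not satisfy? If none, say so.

Step 2

Step 1: 9 days after February 26, 2026 (when the transaction closes) is March 7, 2026; completed February 28, 2026, before the deadline.
Step 2: 10 days after March 30, 2026 (end of the 30-day review period, which began when Form R-1 is filed on February 28, 2026) is April 9, 2026; April 13, 2026 misses that deadline by 4 days.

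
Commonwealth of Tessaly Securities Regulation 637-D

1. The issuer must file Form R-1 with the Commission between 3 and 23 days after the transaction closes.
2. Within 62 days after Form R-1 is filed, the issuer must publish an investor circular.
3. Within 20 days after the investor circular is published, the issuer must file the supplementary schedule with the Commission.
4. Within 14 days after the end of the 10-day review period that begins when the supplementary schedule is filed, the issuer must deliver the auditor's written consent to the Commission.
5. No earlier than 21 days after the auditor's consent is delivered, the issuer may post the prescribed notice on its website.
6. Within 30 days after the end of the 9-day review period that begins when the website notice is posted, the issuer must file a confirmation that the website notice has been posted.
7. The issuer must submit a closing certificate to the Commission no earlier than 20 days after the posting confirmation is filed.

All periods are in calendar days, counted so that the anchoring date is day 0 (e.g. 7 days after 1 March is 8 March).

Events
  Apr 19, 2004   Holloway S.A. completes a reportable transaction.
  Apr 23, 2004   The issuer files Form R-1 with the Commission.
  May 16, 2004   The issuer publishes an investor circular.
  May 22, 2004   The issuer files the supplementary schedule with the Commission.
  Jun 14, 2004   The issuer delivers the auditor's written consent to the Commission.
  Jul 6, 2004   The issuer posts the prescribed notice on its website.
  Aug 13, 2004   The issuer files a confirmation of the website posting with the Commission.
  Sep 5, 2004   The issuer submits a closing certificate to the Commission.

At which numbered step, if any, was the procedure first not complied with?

Step 1 — 3 and 23 days from Apr 19, 2004 (when the transaction closes) are Apr 22, 2004 and May 12, 2004 respectively; done Apr 23, 2004, which is between those dates.
Step 2 — counting 62 days from Apr 23, 2004 (when Form R-1 is filed) gives a deadline of Jun 24, 2004; May 16, 2004 is within that limit.
Step 3 — counting 20 days from May 16, 2004 (when the investor circular is published) gives a deadline of Jun 5, 2004; completed May 22, 2004, before the deadline.
Step 4 — counting 14 days from Jun 1, 2004 (end of the 10-day review period, which began when the supplementary schedule is filed on May 22, 2004) gives a deadline of Jun 15, 2004; Jun 14, 2004 is within that limit.
Step 5 — must wait 21 days from Jun 14, 2004 (when the auditor's consent is delivered), so not before Jul 5, 2004; done Jul 6, 2004 — permitted.
Step 6 — counting 30 days from Jul 15, 2004 (end of the 9-day review period, which began when the website notice is posted on Jul 6, 2004) gives a deadline of Aug 14, 2004; Aug 13, 2004 is within that limit.
Step 7 — must wait 20 days from Aug 13, 2004 (when the posting confirmation is filed), so not before Sep 2, 2004; done Sep 5, 2004 — permitted.

None — every step was satisfied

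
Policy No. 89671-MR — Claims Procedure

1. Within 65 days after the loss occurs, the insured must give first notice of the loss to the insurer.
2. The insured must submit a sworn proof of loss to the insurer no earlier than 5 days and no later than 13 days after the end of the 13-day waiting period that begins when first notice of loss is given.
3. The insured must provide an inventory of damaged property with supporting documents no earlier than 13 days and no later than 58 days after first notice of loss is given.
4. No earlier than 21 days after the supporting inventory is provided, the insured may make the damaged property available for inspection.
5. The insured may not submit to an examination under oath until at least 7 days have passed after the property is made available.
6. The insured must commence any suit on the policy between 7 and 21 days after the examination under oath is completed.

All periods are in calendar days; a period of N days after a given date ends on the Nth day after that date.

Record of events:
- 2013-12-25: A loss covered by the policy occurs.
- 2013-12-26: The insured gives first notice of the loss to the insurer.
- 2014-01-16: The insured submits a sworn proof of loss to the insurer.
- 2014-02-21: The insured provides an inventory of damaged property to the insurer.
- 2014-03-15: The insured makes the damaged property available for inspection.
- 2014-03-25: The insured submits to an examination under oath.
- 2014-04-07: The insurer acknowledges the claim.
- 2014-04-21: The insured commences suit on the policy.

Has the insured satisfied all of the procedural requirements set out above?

Step 1: 65 days after 2013-12-25 (when the loss occurs) is 2014-02-28; 2013-12-26 is within that limit.
Step 2: the window is 5–13 days after 2014-01-08 (end of the 13-day waiting period, which began when first notice of loss is given on 2013-12-26), so 2014-01-13 through 2014-01-21; done 2014-01-16, which is between those dates.
Step 3: the window is 13–58 days after 2013-12-26 (when first notice of loss is given), so 2014-01-08 through 2014-02-22; 2014-02-21 falls inside that range.
Step 4: the earliest permitted date is 21 days after 2014-02-21 (when the supporting inventory is provided), i.e. 2014-03-14; done 2014-03-15, after the minimum wait.
Step 5: the earliest permitted date is 7 days after 2014-03-15 (when the property is made available), i.e. 2014-03-22; done 2014-03-25, after the minimum wait.
Step 6: the window is 7–21 days after 2014-03-25 (when the examination under oath is completed), so 2014-04-01 through 2014-04-15; 2014-04-21 is 6 days past the end of the window.

No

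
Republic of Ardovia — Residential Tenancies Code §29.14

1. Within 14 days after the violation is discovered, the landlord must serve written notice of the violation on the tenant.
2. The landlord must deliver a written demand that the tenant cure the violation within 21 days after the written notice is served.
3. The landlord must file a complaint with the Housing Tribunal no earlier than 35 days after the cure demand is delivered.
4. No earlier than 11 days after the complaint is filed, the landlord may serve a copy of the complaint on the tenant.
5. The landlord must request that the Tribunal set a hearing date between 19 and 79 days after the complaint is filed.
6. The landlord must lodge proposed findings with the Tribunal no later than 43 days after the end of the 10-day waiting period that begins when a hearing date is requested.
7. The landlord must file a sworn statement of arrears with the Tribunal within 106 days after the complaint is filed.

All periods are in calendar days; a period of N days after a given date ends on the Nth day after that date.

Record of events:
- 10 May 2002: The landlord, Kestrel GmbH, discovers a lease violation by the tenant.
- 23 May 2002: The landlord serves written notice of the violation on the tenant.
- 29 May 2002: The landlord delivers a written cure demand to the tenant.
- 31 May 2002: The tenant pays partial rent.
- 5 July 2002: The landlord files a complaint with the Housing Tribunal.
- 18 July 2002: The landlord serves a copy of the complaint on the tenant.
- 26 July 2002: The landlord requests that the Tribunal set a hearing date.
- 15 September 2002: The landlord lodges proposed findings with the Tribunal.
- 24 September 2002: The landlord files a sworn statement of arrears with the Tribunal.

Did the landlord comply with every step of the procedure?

Step 1 — counting 14 days from 10 May 2002 (when the violation is discovered) gives a deadline of 24 May 2002; 23 May 2002 is within that limit.
Step 2 — counting 21 days from 23 May 2002 (when the written notice is served) gives a deadline of 13 June 2002; done 29 May 2002 — timely.
Step 3 — must wait 35 days from 29 May 2002 (when the cure demand is delivered), so not before 3 July 2002; 5 July 2002 is on or after that date.
Step 4 — must wait 11 days from 5 July 2002 (when the complaint is filed), so not before 16 July 2002; done 18 July 2002, after the minimum wait.
Step 5 — 19 and 79 days from 5 July 2002 (when the complaint is filed) are 24 July 2002 and 22 September 2002 respectively; done 26 July 2002 — within the window.
Step 6 — counting 43 days from 5 August 2002 (end of the 10-day waiting period, which began when a hearing date is requested on 26 July 2002) gives a deadline of 17 September 2002; completed 15 September 2002, before the deadline.
Step 7 — counting 106 days from 5 July 2002 (when the complaint is filed) gives a deadline of 19 October 2002; completed 24 September 2002, before the deadline.

Yes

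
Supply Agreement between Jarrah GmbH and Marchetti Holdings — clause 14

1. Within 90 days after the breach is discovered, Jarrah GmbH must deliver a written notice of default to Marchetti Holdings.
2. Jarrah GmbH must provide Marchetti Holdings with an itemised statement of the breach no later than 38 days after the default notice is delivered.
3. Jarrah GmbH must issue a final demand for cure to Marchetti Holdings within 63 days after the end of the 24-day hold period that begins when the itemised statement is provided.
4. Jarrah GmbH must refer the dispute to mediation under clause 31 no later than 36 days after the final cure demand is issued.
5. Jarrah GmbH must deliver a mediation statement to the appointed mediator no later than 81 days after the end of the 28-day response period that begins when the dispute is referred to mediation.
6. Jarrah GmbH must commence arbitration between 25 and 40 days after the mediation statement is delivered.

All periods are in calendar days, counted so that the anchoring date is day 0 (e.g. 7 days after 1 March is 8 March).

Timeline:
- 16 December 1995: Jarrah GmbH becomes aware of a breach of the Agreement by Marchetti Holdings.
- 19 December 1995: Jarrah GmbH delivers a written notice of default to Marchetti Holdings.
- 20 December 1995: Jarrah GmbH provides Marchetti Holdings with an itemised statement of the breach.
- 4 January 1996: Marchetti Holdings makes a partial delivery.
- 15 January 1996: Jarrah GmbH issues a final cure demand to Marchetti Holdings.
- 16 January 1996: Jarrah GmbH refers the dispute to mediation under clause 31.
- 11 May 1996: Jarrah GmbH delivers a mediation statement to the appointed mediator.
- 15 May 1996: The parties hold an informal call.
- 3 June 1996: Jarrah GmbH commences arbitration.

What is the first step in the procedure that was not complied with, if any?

Step 5

Step 1: 90 days after 16 December 1995 (when the breach is discovered) is 15 March 1996; done 19 December 1995 — timely.
Step 2: 38 days after 19 December 1995 (when the default notice is delivered) is 26 January 1996; completed 20 December 1995, before the deadline.
Step 3: 63 days after 13 January 1996 (end of the 24-day hold period, which began when the itemised statement is provided on 20 December 1995) is 16 March 1996; done 15 January 1996 — timely.
Step 4: 36 days after 15 January 1996 (when the final cure demand is issued) is 20 February 1996; done 16 January 1996 — timely.
Step 5: 81 days after 13 February 1996 (end of the 28-day response period, which began when the dispute is referred to mediation on 16 January 1996) is 4 May 1996; not done until 11 May 1996, 7 days after the deadline.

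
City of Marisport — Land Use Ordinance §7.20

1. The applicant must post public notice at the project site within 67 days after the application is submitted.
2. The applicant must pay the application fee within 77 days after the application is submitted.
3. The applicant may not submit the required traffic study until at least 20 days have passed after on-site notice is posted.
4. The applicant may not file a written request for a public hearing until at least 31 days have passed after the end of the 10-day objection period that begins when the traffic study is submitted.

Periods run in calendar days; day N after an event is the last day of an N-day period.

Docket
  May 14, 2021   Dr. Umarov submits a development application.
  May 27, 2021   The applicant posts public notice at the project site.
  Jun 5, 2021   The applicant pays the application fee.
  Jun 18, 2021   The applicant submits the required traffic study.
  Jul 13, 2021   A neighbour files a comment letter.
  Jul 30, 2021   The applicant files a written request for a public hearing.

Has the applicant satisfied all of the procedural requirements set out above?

Yes

(1) due by May 14, 2021 + 67 days = Jul 20, 2021; completed May 27, 2021, before the deadline.
(2) due by May 14, 2021 + 77 days = Jul 30, 2021; completed Jun 5, 2021, before the deadline.
(3) permitted from May 27, 2021 + 20 days = Jun 16, 2021 onward; done Jun 18, 2021, after the minimum wait.
(4) permitted from Jun 28, 2021 + 31 days = Jul 29, 2021 onward; done Jul 30, 2021, after the minimum wait.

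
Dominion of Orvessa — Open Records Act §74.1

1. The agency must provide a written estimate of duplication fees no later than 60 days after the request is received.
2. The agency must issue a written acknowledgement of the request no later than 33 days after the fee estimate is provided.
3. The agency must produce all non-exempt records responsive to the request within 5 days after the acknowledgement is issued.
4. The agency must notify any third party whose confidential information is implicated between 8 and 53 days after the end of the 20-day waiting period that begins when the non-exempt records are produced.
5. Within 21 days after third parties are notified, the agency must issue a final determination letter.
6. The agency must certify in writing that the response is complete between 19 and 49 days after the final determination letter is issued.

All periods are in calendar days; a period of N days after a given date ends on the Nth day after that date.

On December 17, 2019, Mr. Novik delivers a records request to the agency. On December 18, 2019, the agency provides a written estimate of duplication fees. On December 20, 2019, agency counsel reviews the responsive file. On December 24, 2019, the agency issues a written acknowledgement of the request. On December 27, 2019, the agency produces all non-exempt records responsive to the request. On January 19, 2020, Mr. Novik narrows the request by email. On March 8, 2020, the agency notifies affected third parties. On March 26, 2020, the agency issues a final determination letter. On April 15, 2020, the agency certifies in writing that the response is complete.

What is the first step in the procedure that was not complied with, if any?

None — every step was satisfied

Step 1 — counting 60 days from December 17, 2019 (when the request is received) gives a deadline of February 15, 2020; done December 18, 2019 — timely.
Step 2 — counting 33 days from December 18, 2019 (when the fee estimate is provided) gives a deadline of January 20, 2020; done December 24, 2019 — timely.
Step 3 — counting 5 days from December 24, 2019 (when the acknowledgement is issued) gives a deadline of December 29, 2019; completed December 27, 2019, before the deadline.
Step 4 — 8 and 53 days from January 16, 2020 (end of the 20-day waiting period, which began when the non-exempt records are produced on December 27, 2019) are January 24, 2020 and March 9, 2020 respectively; done March 8, 2020 — within the window.
Step 5 — counting 21 days from March 8, 2020 (when third parties are notified) gives a deadline of March 29, 2020; done March 26, 2020 — timely.
Step 6 — 19 and 49 days from March 26, 2020 (when the final determination letter is issued) are April 14, 2020 and May 14, 2020 respectively; done April 15, 2020 — within the window.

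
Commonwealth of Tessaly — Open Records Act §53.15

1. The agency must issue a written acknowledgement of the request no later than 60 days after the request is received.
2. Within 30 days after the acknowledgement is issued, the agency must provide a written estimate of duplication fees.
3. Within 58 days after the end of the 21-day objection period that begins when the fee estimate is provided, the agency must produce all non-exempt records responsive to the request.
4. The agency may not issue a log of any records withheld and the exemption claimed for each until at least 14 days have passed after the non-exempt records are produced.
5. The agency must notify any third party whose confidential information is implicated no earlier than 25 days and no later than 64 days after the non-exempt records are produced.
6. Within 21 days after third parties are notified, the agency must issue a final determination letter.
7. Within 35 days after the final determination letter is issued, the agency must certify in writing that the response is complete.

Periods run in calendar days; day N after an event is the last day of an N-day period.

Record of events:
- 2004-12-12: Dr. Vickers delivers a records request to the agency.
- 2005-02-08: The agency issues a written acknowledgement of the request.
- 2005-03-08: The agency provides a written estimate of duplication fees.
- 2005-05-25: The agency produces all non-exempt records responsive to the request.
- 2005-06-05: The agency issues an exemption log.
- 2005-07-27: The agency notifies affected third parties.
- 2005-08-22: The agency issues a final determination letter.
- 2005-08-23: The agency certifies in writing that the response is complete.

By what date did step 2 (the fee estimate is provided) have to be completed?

2005-03-10

Step 2 runs from 2005-02-08, when the acknowledgement is issued. 30 days after 2005-02-08 is 2005-03-10.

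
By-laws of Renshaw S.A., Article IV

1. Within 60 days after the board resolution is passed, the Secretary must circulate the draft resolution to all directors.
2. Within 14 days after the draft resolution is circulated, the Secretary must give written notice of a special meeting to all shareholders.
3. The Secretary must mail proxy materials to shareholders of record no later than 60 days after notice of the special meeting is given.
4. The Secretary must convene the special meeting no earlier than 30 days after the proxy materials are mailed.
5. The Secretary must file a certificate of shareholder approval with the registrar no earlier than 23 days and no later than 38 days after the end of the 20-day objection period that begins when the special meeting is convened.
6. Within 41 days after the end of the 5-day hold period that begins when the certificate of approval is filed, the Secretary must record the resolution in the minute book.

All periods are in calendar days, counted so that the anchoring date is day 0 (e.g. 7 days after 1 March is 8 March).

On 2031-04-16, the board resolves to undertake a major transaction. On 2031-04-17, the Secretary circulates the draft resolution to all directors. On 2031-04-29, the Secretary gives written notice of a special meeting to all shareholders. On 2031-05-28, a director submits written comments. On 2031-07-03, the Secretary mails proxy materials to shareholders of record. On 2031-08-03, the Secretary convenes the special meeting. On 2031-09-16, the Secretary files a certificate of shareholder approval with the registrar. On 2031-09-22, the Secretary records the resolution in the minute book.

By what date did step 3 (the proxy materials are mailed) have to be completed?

2031-06-28

Step 3 runs from 2031-04-29, when notice of the special meeting is given. 60 days after 2031-04-29 is 2031-06-28.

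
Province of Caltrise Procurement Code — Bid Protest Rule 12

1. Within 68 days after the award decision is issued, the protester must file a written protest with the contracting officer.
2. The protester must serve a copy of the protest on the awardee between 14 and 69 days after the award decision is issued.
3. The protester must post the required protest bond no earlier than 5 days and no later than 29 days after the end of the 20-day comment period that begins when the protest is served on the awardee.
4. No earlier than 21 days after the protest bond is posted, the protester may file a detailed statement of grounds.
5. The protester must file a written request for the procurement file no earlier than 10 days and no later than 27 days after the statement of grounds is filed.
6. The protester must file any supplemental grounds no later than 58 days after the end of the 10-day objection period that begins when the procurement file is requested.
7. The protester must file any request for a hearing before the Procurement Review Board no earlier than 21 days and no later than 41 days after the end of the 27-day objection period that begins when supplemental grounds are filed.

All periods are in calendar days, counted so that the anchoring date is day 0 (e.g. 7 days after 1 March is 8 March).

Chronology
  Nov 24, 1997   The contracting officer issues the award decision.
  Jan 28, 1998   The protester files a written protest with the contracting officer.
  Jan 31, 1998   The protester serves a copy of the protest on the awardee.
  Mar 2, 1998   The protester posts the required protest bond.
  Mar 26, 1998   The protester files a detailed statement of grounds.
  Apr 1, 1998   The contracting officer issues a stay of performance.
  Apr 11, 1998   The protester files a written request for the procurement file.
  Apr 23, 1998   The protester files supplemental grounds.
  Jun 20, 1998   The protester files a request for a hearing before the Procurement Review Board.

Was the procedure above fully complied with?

(1) due by Nov 24, 1997 + 68 days = Jan 31, 1998; completed Jan 28, 1998, before the deadline.
(2) the permitted window runs from Nov 24, 1997 + 14 = Dec 8, 1997 to Nov 24, 1997 + 69 = Feb 1, 1998; done Jan 31, 1998, which is between those dates.
(3) the permitted window runs from Feb 20, 1998 + 5 = Feb 25, 1998 to Feb 20, 1998 + 29 = Mar 21, 1998; done Mar 2, 1998, which is between those dates.
(4) permitted from Mar 2, 1998 + 21 days = Mar 23, 1998 onward; Mar 26, 1998 is on or after that date.
(5) the permitted window runs from Mar 26, 1998 + 10 = Apr 5, 1998 to Mar 26, 1998 + 27 = Apr 22, 1998; done Apr 11, 1998, which is between those dates.
(6) due by Apr 21, 1998 + 58 days = Jun 18, 1998; done Apr 23, 1998 — timely.
(7) the permitted window runs from May 20, 1998 + 21 = Jun 10, 1998 to May 20, 1998 + 41 = Jun 30, 1998; Jun 20, 1998 falls inside that range.

Yes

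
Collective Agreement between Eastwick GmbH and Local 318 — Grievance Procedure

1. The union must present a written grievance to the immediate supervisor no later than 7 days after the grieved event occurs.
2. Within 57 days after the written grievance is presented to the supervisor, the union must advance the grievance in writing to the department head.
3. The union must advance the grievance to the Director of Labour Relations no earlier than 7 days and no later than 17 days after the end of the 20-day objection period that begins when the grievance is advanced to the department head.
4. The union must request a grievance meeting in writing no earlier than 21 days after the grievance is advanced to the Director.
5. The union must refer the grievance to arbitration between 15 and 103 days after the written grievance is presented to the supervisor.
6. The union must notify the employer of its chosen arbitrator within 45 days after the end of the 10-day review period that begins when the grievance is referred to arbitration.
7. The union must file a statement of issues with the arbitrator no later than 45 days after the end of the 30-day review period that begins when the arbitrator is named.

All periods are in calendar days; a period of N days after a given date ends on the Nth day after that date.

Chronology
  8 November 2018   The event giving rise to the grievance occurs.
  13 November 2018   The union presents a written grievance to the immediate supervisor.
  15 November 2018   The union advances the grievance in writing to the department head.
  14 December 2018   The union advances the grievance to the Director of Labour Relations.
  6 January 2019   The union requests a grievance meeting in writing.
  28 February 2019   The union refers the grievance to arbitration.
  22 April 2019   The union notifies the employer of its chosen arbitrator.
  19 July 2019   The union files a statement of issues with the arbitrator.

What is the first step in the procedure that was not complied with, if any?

Step 5

Step 1: 7 days after 8 November 2018 (when the grieved event occurs) is 15 November 2018; 13 November 2018 is within that limit.
Step 2: 57 days after 13 November 2018 (when the written grievance is presented to the supervisor) is 9 January 2019; 15 November 2018 is within that limit.
Step 3: the window is 7–17 days after 5 December 2018 (end of the 20-day objection period, which began when the grievance is advanced to the department head on 15 November 2018), so 12 December 2018 through 22 December 2018; done 14 December 2018 — within the window.
Step 4: the earliest permitted date is 21 days after 14 December 2018 (when the grievance is advanced to the Director), i.e. 4 January 2019; done 6 January 2019 — permitted.
Step 5: the window is 15–103 days after 13 November 2018 (when the written grievance is presented to the supervisor), so 28 November 2018 through 24 February 2019; 28 February 2019 is 4 days past the end of the window.
Later steps need not be reached.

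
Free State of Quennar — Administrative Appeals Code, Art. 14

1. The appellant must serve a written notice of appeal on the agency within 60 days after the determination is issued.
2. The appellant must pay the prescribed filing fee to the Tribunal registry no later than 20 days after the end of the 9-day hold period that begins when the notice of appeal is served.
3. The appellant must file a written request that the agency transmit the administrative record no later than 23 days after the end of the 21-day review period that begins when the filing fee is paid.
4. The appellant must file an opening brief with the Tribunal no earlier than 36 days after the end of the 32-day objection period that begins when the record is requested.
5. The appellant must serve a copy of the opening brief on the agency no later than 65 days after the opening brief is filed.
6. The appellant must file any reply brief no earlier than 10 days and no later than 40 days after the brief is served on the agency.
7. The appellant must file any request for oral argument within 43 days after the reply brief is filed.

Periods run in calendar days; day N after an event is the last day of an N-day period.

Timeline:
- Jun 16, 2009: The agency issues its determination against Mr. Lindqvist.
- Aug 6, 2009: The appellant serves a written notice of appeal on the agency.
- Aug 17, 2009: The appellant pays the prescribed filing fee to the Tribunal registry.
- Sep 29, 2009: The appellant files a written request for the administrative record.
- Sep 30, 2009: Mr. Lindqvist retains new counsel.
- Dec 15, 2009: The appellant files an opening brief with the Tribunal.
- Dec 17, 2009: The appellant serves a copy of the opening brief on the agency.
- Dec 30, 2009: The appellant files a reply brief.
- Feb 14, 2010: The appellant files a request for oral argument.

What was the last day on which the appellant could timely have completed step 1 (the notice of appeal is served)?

Aug 15, 2009

Step 1 runs from Jun 16, 2009, when the determination is issued. 60 days after Jun 16, 2009 is Aug 15, 2009.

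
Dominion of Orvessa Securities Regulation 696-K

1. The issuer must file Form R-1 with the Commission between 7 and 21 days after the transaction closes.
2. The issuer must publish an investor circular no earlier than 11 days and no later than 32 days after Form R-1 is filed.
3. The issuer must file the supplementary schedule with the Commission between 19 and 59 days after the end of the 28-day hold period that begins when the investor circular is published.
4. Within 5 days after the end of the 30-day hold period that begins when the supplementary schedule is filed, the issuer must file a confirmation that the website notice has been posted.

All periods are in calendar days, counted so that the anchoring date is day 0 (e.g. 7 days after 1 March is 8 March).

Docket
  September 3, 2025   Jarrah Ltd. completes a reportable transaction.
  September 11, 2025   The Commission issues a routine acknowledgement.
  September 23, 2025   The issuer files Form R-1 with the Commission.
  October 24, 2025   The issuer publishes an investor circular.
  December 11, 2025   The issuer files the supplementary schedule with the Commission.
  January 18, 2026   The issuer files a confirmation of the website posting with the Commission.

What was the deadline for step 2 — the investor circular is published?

Step 2 runs from September 23, 2025, when Form R-1 is filed. The window is 11–32 days after September 23, 2025; it closes on October 25, 2025.

October 25, 2025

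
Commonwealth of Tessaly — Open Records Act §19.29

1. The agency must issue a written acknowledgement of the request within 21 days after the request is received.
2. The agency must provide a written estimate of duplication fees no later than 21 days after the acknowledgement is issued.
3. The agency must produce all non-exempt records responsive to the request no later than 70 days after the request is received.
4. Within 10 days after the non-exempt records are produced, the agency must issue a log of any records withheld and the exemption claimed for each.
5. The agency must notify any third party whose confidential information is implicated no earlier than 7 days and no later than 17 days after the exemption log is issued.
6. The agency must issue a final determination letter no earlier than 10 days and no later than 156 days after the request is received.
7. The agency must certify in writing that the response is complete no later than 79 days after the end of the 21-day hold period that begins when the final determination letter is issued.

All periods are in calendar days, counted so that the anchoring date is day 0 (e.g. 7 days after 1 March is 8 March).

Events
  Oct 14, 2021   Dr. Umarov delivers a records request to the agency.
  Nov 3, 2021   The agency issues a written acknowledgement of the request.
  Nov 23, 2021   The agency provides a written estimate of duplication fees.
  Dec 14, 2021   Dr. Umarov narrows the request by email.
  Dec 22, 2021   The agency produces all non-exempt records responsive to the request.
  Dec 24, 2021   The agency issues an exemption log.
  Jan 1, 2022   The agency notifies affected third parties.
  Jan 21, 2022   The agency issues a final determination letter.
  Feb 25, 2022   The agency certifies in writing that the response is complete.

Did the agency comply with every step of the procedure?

Step 1: 21 days after Oct 14, 2021 (when the request is received) is Nov 4, 2021; Nov 3, 2021 is within that limit.
Step 2: 21 days after Nov 3, 2021 (when the acknowledgement is issued) is Nov 24, 2021; Nov 23, 2021 is within that limit.
Step 3: 70 days after Oct 14, 2021 (when the request is received) is Dec 23, 2021; completed Dec 22, 2021, before the deadline.
Step 4: 10 days after Dec 22, 2021 (when the non-exempt records are produced) is Jan 1, 2022; done Dec 24, 2021 — timely.
Step 5: the window is 7–17 days after Dec 24, 2021 (when the exemption log is issued), so Dec 31, 2021 through Jan 10, 2022; done Jan 1, 2022 — within the window.
Step 6: the window is 10–156 days after Oct 14, 2021 (when the request is received), so Oct 24, 2021 through Mar 19, 2022; done Jan 21, 2022 — within the window.
Step 7: 79 days after Feb 11, 2022 (end of the 21-day hold period, which began when the final determination letter is issued on Jan 21, 2022) is May 1, 2022; completed Feb 25, 2022, before the deadline.

Yes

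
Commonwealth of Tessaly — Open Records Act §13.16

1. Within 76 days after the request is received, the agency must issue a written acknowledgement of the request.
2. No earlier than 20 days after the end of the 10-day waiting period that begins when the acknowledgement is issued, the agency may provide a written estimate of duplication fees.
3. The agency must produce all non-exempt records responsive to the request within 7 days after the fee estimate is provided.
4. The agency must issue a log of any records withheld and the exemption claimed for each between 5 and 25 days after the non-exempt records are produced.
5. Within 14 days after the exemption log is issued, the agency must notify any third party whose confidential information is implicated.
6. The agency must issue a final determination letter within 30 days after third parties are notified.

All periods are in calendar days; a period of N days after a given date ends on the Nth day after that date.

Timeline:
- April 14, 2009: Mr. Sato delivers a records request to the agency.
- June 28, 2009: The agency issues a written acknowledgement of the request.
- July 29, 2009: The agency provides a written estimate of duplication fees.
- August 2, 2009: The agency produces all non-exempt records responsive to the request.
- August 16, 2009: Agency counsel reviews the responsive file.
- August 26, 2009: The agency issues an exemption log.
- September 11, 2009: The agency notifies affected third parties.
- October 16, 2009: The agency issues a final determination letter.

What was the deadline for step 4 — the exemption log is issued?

Step 4 runs from August 2, 2009, when the non-exempt records are produced. The window is 5–25 days after August 2, 2009; it closes on August 27, 2009.

August 27, 2009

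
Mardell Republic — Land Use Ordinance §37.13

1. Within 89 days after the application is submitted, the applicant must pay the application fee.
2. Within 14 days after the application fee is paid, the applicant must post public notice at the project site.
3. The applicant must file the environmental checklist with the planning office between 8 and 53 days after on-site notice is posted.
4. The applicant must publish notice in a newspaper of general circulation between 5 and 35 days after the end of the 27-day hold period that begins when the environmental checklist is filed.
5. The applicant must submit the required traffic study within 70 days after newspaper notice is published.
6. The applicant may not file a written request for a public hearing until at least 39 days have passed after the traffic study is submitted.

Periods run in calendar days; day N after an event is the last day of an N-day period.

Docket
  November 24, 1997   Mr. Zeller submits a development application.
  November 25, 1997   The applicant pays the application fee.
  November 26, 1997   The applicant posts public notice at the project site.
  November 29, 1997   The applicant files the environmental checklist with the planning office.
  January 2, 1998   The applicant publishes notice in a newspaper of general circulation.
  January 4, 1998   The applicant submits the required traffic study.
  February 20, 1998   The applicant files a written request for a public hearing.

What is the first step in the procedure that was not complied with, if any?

(1) due by November 24, 1997 + 89 days = February 21, 1998; done November 25, 1997 — timely.
(2) due by November 25, 1997 + 14 days = December 9, 1997; completed November 26, 1997, before the deadline.
(3) the permitted window runs from November 26, 1997 + 8 = December 4, 1997 to November 26, 1997 + 53 = January 18, 1998; done November 29, 1997 — 5 days before the window opened.

Step 3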